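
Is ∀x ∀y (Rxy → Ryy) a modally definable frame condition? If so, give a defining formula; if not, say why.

Yes — defined by □(□p → p)

This is a Sahlqvist condition; the T□ axiom □(□p → p) defines it.
Suppose □(□p→p) is valid. Take Rxy and set V(p)={w : Ryw}. Then at y, □p holds; since □(□p→p) at x, □p→p at y, so p at y, i.e. Ryy.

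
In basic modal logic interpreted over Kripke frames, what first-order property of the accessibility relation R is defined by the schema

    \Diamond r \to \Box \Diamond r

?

the Euclidean property

Suppose ◇r→□◇r is valid. Take Rxy, Rxz and set V(r)={y}. Then ◇r at x, so □◇r at x, so ◇r at z, so some w with Rzw has r; w=y, i.e. Rzy. By symmetry of the argument, Ryz.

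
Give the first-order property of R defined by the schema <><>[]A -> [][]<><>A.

forall x forall y forall z ((x R^2 y & x R^2 z) -> exists w (yRw & z R^2 w))

This is a Sahlqvist (Geach-type) schema ◇^2□^1A → □^2◇^2A.
Minimal-valuation argument: fix x; take any y with xR^2y and any z with xR^2z. Set V(A) to the set of worlds R-reachable from y in exactly 1 step. Then □^1A holds at y, so the antecedent holds at x; validity forces ◇^2A at z, giving a w with zR^2w and yR^1w.
First-order correspondent: forall x forall y forall z ((x R^2 y & x R^2 z) -> exists w (yRw & z R^2 w)).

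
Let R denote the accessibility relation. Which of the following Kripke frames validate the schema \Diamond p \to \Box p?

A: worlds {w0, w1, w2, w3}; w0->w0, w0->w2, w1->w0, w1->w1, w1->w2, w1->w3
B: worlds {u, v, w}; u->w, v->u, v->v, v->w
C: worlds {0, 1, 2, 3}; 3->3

Frame correspondent (Sahlqvist): \forall x \forall y \forall z (Rxy \wedge Rxz \to y = z) — i.e. partial functionality.
A: fails — w0 sees both w0 and w2.
B: fails — v sees both u and v.
C: satisfies the condition.
Valid on: C.

C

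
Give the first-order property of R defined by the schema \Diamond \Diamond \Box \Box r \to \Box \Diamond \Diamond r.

This is a Sahlqvist (Geach-type) schema ◇^2□^2r → □^1◇^2r.
First-order correspondent: \forall x \forall y \forall z ((x R^2 y \wedge xRz) \to \exists w (y R^2 w \wedge z R^2 w)).

\forall x \forall y \forall z ((x R^2 y \wedge xRz) \to \exists w (y R^2 w \wedge z R^2 w))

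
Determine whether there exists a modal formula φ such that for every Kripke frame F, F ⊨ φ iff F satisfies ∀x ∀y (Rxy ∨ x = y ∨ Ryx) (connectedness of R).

Not definable by any modal formula

If a class were modally definable it would be closed under disjoint unions (Goldblatt–Thomason).
Take 4 disjoint single-world reflexive frames: each is trivially connected, but their disjoint union has 4 worlds with no edge between distinct components, so it is not connected.
Hence connectedness of R is not modally definable.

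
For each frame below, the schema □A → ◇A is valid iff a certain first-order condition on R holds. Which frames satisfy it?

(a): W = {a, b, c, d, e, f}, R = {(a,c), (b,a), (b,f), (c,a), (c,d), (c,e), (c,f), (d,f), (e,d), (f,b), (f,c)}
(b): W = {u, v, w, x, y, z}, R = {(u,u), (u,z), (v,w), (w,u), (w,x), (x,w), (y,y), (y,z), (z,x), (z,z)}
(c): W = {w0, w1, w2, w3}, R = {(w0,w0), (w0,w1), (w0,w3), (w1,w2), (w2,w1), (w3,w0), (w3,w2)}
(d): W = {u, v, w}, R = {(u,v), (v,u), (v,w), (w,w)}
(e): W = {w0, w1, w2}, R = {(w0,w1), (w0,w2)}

(a), (b), (c), (d)

This is the axiom for seriality; its first-order frame correspondent is ∀x ∃y Rxy.
(a): condition met.
(b): condition met.
(c): condition met.
(d): condition met.
(e): fails — world w1 has no successor.
Valid on: (a), (b), (c), (d).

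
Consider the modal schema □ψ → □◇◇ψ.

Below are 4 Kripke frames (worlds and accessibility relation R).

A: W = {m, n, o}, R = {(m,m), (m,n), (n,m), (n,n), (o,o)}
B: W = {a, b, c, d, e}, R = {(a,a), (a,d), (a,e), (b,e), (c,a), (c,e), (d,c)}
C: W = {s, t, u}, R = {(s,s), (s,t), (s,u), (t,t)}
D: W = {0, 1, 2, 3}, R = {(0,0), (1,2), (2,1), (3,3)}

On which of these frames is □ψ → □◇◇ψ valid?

A, D

The schema corresponds to a generalized confluence (Geach) condition: ∀x ∀z (xRz → ∃w (xRw ∧ zR²w)).
A: holds.
B: fails — aRe but no w with aRw and eR²w.
C: fails — sRu but no w with sRw and uR²w.
D: holds.
Valid on: A, D.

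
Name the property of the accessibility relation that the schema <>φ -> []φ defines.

Suppose ◇φ→□φ is valid. Take Rxy, Rxz and set V(φ)={y}. Then ◇φ at x, so □φ at x, so φ at z, i.e. z=y.
The converse is a direct semantic check.
Frame condition: forall x forall y forall z (Rxy & Rxz -> y = z).

partial functionality: forall x forall y forall z (Rxy & Rxz -> y = z)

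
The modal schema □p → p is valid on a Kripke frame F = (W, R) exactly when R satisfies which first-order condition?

Suppose □p→p is valid. At any x set V(p)={w : Rxw}. Then □p holds at x, so p holds at x, i.e. Rxx.
Conversely, any frame satisfying ∀x Rxx validates the schema.
Frame condition: ∀x Rxx.

reflexivity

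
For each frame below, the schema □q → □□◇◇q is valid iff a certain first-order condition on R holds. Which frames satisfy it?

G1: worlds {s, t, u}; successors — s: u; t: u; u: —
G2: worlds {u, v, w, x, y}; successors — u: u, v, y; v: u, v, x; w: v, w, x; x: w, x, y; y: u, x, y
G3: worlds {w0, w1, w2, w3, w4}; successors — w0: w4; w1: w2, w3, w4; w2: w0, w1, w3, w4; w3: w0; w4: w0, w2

G1, G2

This is the axiom for a generalized confluence (Geach) condition; its first-order frame correspondent is ∀x ∀z (xR²z → ∃w (xRw ∧ zR²w)).
G1: condition met.
G2: condition met.
G3: fails — w0R²w0 but no w with w0Rw and w0R²w.
Valid on: G1, G2.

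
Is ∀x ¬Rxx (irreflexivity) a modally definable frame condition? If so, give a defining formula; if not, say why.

Not modally definable

If a class were modally definable it would be closed under surjective bounded morphisms (Goldblatt–Thomason).
The 4-cycle (worlds a,b,c,d with a→b→c→d→a) is irreflexive, and the map sending every world to a single reflexive point • is a surjective bounded morphism (forth: every edge maps to (•,•); back: every world has a successor). So any modal formula valid on the 4-cycle is also valid on the reflexive point, which is not irreflexive.
Hence irreflexivity is not modally definable.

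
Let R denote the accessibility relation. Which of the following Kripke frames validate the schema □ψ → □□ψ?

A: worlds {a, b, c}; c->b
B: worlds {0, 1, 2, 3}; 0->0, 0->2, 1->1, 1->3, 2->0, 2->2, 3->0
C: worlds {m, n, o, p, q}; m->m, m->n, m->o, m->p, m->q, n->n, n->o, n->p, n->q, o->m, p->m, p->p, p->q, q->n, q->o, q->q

A

This is the axiom for transitivity; its first-order frame correspondent is ∀x ∀y ∀z (Rxy ∧ Ryz → Rxz).
A: holds.
B: fails — R13 and R30 but not R10.
C: fails — Rom and Rmo but not Roo.
Valid on: A.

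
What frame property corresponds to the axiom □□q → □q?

This is the C4 axiom.
It corresponds to density: ∀x ∀y (Rxy → ∃z (Rxz ∧ Rzy)).

Density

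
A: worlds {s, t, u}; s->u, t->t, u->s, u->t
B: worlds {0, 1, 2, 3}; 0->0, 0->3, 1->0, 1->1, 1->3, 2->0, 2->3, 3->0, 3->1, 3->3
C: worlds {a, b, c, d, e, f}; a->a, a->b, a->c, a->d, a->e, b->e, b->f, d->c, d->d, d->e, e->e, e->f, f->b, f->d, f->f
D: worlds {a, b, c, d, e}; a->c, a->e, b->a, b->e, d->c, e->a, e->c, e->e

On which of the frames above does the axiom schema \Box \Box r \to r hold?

The schema corresponds to a generalized confluence (Geach) condition: \forall x \exists w (x R^2 w \wedge x = w).
A: condition met.
B: fails — at 2 but no w with 2R²w and 2=w.
C: fails — at c but no w with cR²w and c=w.
D: fails — at b but no w with bR²w and b=w.

A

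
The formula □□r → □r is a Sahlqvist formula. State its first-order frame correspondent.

density

Suppose □□r→□r is valid. Take Rxy and set V(r)={w : xR²w}. Then □□r at x, so □r at x, so r at y, i.e. ∃z(Rxz∧Rzy).
Conversely, any frame satisfying ∀x ∀y (Rxy → ∃z (Rxz ∧ Rzy)) validates the schema.
Frame condition: ∀x ∀y (Rxy → ∃z (Rxz ∧ Rzy)).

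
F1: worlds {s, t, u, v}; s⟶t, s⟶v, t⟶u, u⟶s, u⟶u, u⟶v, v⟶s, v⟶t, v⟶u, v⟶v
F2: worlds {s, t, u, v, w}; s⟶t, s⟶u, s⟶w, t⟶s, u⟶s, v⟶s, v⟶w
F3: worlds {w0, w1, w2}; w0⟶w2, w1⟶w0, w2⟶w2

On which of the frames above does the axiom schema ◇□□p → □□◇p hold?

F1, F3

The schema corresponds to a generalized confluence (Geach) condition: ∀x ∀y ∀z ((xRy ∧ xR²z) → ∃w (yR²w ∧ zRw)).
F1: satisfies the condition.
F2: fails — sRw, sR²s but no w* with wR²w* and sRw*.
F3: satisfies the condition.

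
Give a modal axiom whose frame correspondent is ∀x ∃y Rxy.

□s → ◇s

This is seriality; the standard corresponding axiom is D: □s → ◇s.
Suppose □s→◇s is valid. At any x set V(s)=W. Then □s at x, so ◇s at x, so x has a successor.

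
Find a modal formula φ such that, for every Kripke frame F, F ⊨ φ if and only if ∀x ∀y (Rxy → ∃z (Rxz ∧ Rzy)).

A defining formula is □□q → □q (the C4 axiom).
Suppose □□q→□q is valid. Take Rxy and set V(q)={w : xR²w}. Then □□q at x, so □q at x, so q at y, i.e. ∃z(Rxz∧Rzy).

□□q → □q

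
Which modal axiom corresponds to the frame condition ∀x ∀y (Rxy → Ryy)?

□(□s → s)

The condition is shift-reflexivity. The T□ schema □(□s → s) defines it.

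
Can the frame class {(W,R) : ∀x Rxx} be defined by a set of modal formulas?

This is a Sahlqvist condition; the T axiom □r → r defines it.

Yes — defined by □r → r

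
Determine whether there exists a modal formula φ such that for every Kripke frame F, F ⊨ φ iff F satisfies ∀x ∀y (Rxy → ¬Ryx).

Any modally definable frame class is closed under surjective bounded morphisms.
The 4-cycle (worlds a,b,c,d with a→b→c→d→a) is asymmetric. Mapping every world to a single reflexive point • is a surjective bounded morphism, and the reflexive point is not asymmetric (R•• but asymmetry requires ¬R••).
Hence asymmetry is not modally definable.

No — not modally definable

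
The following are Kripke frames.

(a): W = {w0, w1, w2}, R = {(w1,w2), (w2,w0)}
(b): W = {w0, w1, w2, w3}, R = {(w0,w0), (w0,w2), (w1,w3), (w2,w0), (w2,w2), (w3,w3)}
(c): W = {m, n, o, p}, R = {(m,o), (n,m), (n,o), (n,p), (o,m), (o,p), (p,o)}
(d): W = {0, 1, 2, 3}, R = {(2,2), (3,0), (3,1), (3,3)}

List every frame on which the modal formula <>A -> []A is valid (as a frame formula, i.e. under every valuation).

(a)

The schema corresponds to partial functionality: forall x forall y forall z (Rxy & Rxz -> y = z).
(a): ✓.
(b): fails — w0 sees both w0 and w2.
(c): fails — n sees both m and o.
(d): fails — 3 sees both 0 and 1.
Valid on: (a).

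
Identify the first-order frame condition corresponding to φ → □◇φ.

Suppose φ→□◇φ is valid. Take Rxy and set V(φ)={x}. Then φ at x, so □◇φ at x, so ◇φ at y, so some z with Ryz has φ; z=x, i.e. Ryx.

symmetry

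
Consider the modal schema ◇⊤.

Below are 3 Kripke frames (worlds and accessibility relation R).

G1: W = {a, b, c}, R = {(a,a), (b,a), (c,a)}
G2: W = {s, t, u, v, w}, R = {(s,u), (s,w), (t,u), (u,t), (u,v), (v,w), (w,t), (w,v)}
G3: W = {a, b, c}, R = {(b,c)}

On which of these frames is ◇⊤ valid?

This is the axiom for seriality; its first-order frame correspondent is ∀x ∃y Rxy.
G1: ✓.
G2: ✓.
G3: fails — world a has no successor.
Valid on: G1, G2.

G1, G2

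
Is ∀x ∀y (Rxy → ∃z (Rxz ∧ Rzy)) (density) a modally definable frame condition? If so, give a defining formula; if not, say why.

This is a Sahlqvist condition; the C4 axiom □□r → □r defines it.
Suppose □□r→□r is valid. Take Rxy and set V(r)={w : xR²w}. Then □□r at x, so □r at x, so r at y, i.e. ∃z(Rxz∧Rzy).

Yes, by □□r → □r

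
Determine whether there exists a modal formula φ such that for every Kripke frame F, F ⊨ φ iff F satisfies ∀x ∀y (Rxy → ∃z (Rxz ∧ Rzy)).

This is a Sahlqvist condition; the C4 axiom □□q → □q defines it.
Suppose □□q→□q is valid. Take Rxy and set V(q)={w : xR²w}. Then □□q at x, so □q at x, so q at y, i.e. ∃z(Rxz∧Rzy).

Yes — defined by □□q → □q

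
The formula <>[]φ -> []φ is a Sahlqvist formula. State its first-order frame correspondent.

This is a form of the 5 axiom.
It corresponds to the Euclidean property: forall x forall y forall z (Rxy & Rxz -> Ryz).

the Euclidean property: forall x forall y forall z (Rxy & Rxz -> Ryz)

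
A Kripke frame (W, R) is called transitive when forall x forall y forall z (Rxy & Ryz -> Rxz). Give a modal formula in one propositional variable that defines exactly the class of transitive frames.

□p → □□p

This is transitivity; the standard corresponding axiom is 4: □p → □□p.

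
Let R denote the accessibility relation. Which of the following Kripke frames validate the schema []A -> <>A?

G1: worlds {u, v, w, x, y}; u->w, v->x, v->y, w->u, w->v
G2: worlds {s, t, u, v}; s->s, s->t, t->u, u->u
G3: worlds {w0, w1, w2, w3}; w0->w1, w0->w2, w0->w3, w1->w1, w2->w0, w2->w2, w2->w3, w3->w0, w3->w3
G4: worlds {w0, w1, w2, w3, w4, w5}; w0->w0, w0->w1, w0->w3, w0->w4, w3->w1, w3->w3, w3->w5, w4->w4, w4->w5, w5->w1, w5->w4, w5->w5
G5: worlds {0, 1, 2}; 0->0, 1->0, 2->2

G3, G5

The schema corresponds to seriality: forall x exists y Rxy.
G1: fails — world x has no successor.
G2: fails — world v has no successor.
G3: satisfies the condition.
G4: fails — world w1 has no successor.
G5: satisfies the condition.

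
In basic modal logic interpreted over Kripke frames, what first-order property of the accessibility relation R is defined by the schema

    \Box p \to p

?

This is the T axiom.
Its frame correspondent is reflexivity — \forall x Rxx.

Reflexivity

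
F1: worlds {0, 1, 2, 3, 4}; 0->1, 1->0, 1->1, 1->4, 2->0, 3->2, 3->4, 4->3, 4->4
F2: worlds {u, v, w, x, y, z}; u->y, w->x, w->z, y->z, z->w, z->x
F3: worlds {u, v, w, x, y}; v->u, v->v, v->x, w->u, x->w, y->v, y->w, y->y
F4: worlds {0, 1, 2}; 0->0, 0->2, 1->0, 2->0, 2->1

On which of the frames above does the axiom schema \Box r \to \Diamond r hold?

F1, F4

The schema corresponds to seriality: \forall x \exists y Rxy.
F1: holds.
F2: fails — world v has no successor.
F3: fails — world u has no successor.
F4: holds.
Valid on: F1, F4.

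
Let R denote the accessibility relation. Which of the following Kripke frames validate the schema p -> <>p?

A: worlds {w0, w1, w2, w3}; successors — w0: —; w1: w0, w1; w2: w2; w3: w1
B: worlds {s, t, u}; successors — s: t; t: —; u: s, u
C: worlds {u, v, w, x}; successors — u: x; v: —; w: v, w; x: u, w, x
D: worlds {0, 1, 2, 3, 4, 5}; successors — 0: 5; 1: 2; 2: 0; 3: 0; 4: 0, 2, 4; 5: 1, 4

none

The schema corresponds to reflexivity: forall x Rxx.
A: fails — world w0 does not see itself.
B: fails — world s does not see itself.
C: fails — world u does not see itself.
D: fails — world 0 does not see itself.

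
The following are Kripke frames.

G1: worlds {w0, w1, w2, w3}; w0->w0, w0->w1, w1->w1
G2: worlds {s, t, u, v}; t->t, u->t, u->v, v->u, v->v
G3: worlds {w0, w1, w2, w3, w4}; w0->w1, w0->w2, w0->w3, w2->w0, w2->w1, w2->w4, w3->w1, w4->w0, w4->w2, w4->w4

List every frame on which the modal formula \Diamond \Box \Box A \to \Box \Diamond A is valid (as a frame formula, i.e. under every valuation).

G1

The schema corresponds to a generalized confluence (Geach) condition: \forall x \forall y \forall z ((xRy \wedge xRz) \to \exists w (y R^2 w \wedge zRw)).
G1: condition met.
G2: fails — uRt, uRv but no w with tR²w and vRw.
G3: fails — w0Rw1, w0Rw1 but no w with w1R²w and w1Rw.
Valid on: G1.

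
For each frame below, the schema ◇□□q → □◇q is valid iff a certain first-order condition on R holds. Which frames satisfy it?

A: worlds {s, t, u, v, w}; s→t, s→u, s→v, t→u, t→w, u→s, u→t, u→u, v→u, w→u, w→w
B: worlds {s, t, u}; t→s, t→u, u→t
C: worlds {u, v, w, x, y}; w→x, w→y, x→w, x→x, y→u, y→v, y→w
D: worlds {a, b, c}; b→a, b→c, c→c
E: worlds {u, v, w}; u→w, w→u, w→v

This is the axiom for a generalized confluence (Geach) condition; its first-order frame correspondent is ∀x ∀y ∀z ((xRy ∧ xRz) → ∃w (yR²w ∧ zRw)).
A: satisfies the condition.
B: fails — tRs, tRs but no w with sR²w and sRw.
C: fails — wRy, wRy but no t with yR²t and yRt.
D: fails — bRa, bRa but no w with aR²w and aRw.
E: fails — uRw, uRw but no t with wR²t and wRt.
Valid on: A.

A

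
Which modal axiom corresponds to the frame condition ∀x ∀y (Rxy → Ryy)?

□(□ψ → ψ)

The condition is shift-reflexivity. The T□ schema □(□ψ → ψ) defines it.
Suppose □(□ψ→ψ) is valid. Take Rxy and set V(ψ)={w : Ryw}. Then at y, □ψ holds; since □(□ψ→ψ) at x, □ψ→ψ at y, so ψ at y, i.e. Ryy.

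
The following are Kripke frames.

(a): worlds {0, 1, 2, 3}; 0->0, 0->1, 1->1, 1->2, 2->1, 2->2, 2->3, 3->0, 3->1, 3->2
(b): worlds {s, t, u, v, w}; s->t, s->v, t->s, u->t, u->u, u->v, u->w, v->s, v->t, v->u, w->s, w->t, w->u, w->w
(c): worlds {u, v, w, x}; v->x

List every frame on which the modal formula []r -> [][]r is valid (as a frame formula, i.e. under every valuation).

This is the axiom for transitivity; its first-order frame correspondent is forall x forall y forall z (Rxy & Ryz -> Rxz).
(a): fails — R32 and R23 but not R33.
(b): fails — Ruv and Rvs but not Rus.
(c): holds.

(c)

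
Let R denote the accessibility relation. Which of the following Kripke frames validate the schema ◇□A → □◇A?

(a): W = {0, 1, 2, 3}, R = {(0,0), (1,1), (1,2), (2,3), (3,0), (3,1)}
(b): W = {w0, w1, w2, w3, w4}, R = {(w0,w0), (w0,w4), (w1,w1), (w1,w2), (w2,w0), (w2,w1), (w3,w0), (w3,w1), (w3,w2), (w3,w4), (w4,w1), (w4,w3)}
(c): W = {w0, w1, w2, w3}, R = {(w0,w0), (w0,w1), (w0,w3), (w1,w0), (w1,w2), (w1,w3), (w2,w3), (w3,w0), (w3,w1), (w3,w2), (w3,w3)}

The schema corresponds to convergence: ∀x ∀y ∀z (Rxy ∧ Rxz → ∃w (Ryw ∧ Rzw)).
(a): fails — R12 and R11 but 2 and 1 have no common successor.
(b): fails — Rw0w4 and Rw0w0 but w4 and w0 have no common successor.
(c): holds.

(c)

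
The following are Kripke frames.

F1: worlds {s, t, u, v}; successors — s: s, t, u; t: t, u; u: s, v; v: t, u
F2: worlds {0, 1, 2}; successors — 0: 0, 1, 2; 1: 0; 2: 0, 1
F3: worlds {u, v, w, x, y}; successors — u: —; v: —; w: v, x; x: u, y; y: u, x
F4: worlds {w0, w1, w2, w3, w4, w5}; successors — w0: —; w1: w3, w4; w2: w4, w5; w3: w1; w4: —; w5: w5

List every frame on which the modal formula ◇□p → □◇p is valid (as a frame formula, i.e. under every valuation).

This is the axiom for convergence; its first-order frame correspondent is ∀x ∀y ∀z (Rxy ∧ Rxz → ∃w (Ryw ∧ Rzw)).
F1: fails — Rsu and Rst but u and t have no common successor.
F2: satisfies the condition.
F3: fails — Rwx and Rwv but x and v have no common successor.
F4: fails — Rw1w3 and Rw1w4 but w3 and w4 have no common successor.
Valid on: F2.

F2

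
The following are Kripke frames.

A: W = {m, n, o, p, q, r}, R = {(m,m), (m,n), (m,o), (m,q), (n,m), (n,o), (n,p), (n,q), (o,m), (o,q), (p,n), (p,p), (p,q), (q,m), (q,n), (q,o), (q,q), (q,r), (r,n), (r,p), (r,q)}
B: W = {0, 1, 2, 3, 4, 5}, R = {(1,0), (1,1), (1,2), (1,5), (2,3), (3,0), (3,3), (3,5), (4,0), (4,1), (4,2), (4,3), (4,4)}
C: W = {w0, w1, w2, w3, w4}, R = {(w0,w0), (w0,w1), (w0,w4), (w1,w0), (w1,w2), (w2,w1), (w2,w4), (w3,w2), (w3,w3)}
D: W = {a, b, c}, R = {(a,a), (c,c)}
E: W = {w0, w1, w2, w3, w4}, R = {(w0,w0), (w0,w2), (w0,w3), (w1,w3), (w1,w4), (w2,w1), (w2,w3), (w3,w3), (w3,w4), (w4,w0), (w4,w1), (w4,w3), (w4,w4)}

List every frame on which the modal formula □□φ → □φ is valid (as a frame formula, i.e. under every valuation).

Frame correspondent (Sahlqvist): ∀x ∀y (Rxy → ∃z (Rxz ∧ Rzy)) — i.e. density.
A: condition met.
B: condition met.
C: fails — Rw1w2 but no z with Rw1z and Rzw2.
D: condition met.
E: fails — Rw2w1 but no z with Rw2z and Rzw1.
Valid on: A, B, D.

A, B, D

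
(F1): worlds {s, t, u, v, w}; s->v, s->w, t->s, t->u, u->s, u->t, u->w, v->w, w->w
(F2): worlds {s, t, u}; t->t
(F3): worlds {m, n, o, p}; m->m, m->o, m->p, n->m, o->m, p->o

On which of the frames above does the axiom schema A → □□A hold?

(F2)

The schema corresponds to a generalized confluence (Geach) condition: ∀x ∀z (xR²z → ∃w (x = w ∧ z = w)).
(F1): fails — sR²w but s ≠ w.
(F2): holds.
(F3): fails — mR²o but m ≠ o.
Valid on: (F2).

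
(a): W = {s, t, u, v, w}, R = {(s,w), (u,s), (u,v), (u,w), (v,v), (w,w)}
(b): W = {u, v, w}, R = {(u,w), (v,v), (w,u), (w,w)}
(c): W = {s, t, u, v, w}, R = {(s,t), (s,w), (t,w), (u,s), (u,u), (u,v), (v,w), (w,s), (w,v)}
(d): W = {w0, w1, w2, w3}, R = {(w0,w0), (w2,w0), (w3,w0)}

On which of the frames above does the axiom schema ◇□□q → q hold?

(b)

This is the axiom for a generalized confluence (Geach) condition; its first-order frame correspondent is ∀x ∀y (xRy → ∃w (yR²w ∧ x = w)).
(a): fails — sRw but no w* with wR²w* and s=w*.
(b): satisfies the condition.
(c): fails — sRw but no w* with wR²w* and s=w*.
(d): fails — w2Rw0 but no w with w0R²w and w2=w.
Valid on: (b).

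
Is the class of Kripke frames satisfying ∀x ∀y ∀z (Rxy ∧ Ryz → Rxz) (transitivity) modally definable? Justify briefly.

Definable; □q → □□q defines it

The condition is transitivity. A defining modal formula is □q → □□q.
Suppose □q→□□q is valid. Take Rxy, Ryz and set V(q)={w : Rxw}. Then □q at x, so □□q at x, so □q at y, so q at z, i.e. Rxz.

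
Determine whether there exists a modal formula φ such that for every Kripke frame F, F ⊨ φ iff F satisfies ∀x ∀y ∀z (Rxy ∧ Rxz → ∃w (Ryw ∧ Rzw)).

Yes: it is convergence, defined by the .2 schema ◇□p → □◇p.

Yes, by ◇□p → □◇p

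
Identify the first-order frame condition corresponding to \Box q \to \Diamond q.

Suppose □q→◇q is valid. At any x set V(q)=W. Then □q at x, so ◇q at x, so x has a successor.

Seriality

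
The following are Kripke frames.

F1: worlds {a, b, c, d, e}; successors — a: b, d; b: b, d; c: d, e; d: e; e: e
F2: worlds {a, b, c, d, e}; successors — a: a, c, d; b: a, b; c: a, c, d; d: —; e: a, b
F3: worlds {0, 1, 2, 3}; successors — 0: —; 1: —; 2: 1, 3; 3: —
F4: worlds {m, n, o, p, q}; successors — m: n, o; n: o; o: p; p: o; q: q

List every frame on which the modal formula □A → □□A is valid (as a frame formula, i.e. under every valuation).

F3

Frame correspondent (Sahlqvist): ∀x ∀y ∀z (Rxy ∧ Ryz → Rxz) — i.e. transitivity.
F1: fails — Rad and Rde but not Rae.
F2: fails — Rea and Rac but not Rec.
F3: condition met.
F4: fails — Rop and Rpo but not Roo.
Valid on: F3.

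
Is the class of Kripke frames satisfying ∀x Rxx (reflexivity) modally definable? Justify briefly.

This is a Sahlqvist condition; the T axiom □p → p defines it.
Suppose □p→p is valid. At any x set V(p)={w : Rxw}. Then □p holds at x, so p holds at x, i.e. Rxx.

Yes — defined by □p → p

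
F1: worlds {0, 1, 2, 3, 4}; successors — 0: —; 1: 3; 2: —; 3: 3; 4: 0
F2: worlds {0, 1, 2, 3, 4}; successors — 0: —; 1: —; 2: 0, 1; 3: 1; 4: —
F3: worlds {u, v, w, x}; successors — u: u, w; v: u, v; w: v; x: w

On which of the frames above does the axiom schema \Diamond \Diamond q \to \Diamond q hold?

F1, F2

The schema corresponds to transitivity: \forall x \forall y \forall z (Rxy \wedge Ryz \to Rxz).
F1: holds.
F2: holds.
F3: fails — Rxw and Rwv but not Rxv.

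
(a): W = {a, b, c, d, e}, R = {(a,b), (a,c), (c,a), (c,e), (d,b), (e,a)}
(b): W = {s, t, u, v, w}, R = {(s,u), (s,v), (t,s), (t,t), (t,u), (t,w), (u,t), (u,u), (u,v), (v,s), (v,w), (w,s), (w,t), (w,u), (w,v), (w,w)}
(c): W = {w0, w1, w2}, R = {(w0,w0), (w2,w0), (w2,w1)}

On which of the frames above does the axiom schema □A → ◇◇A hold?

The schema corresponds to a generalized confluence (Geach) condition: ∀x ∃w (xRw ∧ xR²w).
(a): fails — at a but no w with aRw and aR²w.
(b): holds.
(c): fails — at w1 but no w with w1Rw and w1R²w.

(b)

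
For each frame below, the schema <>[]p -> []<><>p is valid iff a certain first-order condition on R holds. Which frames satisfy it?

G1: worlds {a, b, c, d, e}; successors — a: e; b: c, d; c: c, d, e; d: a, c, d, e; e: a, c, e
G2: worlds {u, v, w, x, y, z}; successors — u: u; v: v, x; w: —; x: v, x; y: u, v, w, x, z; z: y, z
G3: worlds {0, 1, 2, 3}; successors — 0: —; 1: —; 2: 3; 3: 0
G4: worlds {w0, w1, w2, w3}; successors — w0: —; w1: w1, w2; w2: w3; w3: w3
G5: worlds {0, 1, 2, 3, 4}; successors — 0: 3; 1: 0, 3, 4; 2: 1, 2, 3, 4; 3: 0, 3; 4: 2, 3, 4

The schema corresponds to a generalized confluence (Geach) condition: forall x forall y forall z ((xRy & xRz) -> exists w (yRw & z R^2 w)).
G1: ✓.
G2: fails — yRu, yRv but no t with uRt and vR²t.
G3: fails — 2R3, 2R3 but no w with 3Rw and 3R²w.
G4: fails — w1Rw1, w1Rw2 but no w with w1Rw and w2R²w.
G5: ✓.
Valid on: G1, G5.

G1, G5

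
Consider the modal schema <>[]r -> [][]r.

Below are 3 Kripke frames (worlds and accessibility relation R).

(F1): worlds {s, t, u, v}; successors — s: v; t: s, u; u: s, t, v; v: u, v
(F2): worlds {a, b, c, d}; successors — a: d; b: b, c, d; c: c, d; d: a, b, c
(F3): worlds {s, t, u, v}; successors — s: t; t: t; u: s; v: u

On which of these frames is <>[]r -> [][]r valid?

(F3)

The schema corresponds to a generalized confluence (Geach) condition: forall x forall y forall z ((xRy & x R^2 z) -> exists w (yRw & z = w)).
(F1): fails — tRs, tR²s but no w with sRw and s=w.
(F2): fails — bRb, bR²a but no w with bRw and a=w.
(F3): ✓.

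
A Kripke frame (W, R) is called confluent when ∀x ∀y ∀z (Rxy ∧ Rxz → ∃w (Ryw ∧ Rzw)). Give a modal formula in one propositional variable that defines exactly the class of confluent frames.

◇□r → □◇r

A defining formula is ◇□r → □◇r (the .2 axiom).
Suppose ◇□r→□◇r is valid. Take Rxy, Rxz and set V(r)={w : Ryw}. Then □r at y so ◇□r at x, so □◇r at x, so ◇r at z, giving w with Rzw and Ryw.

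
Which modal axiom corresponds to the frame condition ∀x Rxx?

The condition is reflexivity. The T schema □q → q defines it.
Suppose □q→q is valid. At any x set V(q)={w : Rxw}. Then □q holds at x, so q holds at x, i.e. Rxx.

□q → q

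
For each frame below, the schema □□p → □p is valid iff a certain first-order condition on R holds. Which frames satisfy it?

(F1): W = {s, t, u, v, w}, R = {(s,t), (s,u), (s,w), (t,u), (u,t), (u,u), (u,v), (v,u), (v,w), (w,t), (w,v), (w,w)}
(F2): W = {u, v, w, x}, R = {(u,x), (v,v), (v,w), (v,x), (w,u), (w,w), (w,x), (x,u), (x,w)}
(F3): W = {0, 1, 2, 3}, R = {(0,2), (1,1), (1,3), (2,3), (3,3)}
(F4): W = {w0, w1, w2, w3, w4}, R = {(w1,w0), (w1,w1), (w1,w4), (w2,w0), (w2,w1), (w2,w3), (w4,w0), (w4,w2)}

(F1)

Frame correspondent (Sahlqvist): ∀x ∀y (Rxy → ∃z (Rxz ∧ Rzy)) — i.e. density.
(F1): condition met.
(F2): fails — Rux but no z with Ruz and Rzx.
(F3): fails — R02 but no z with R0z and Rz2.
(F4): fails — Rw4w2 but no z with Rw4z and Rzw2.
Valid on: (F1).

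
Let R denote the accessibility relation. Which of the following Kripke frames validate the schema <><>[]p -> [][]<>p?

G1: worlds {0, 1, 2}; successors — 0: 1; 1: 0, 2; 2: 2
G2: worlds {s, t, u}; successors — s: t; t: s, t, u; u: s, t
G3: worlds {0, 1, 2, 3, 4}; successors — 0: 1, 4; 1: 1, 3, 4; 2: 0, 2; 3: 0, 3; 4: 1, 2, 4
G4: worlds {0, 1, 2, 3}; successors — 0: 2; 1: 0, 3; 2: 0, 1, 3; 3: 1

The schema corresponds to a generalized confluence (Geach) condition: forall x forall y forall z ((x R^2 y & x R^2 z) -> exists w (yRw & zRw)).
G1: fails — 0R²0, 0R²2 but no w with 0Rw and 2Rw.
G2: condition met.
G3: fails — 0R²1, 0R²2 but no w with 1Rw and 2Rw.
G4: fails — 0R²0, 0R²1 but no w with 0Rw and 1Rw.
Valid on: G2.

G2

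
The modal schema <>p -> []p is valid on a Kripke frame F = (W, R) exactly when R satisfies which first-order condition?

Suppose ◇p→□p is valid. Take Rxy, Rxz and set V(p)={y}. Then ◇p at x, so □p at x, so p at z, i.e. z=y.

Partial functionality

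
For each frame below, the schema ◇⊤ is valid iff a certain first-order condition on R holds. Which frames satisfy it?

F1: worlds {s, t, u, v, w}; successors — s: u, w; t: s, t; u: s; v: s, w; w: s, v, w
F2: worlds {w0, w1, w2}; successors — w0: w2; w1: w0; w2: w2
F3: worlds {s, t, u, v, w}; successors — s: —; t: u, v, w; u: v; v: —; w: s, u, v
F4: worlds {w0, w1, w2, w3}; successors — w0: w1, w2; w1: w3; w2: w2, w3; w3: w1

The schema corresponds to seriality: ∀x ∃y Rxy.
F1: holds.
F2: holds.
F3: fails — world s has no successor.
F4: holds.

F1, F2, F4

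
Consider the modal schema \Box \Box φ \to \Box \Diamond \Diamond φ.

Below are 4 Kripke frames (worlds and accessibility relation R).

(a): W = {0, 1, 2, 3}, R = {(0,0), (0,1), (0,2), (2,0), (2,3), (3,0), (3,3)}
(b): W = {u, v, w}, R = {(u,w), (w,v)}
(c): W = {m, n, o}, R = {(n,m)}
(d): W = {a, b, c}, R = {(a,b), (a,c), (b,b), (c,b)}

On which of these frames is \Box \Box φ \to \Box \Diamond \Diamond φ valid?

Frame correspondent (Sahlqvist): \forall x \forall z (xRz \to \exists w (x R^2 w \wedge z R^2 w)) — i.e. a generalized confluence (Geach) condition.
(a): fails — 0R1 but no w with 0R²w and 1R²w.
(b): fails — uRw but no t with uR²t and wR²t.
(c): fails — nRm but no w with nR²w and mR²w.
(d): holds.

(d)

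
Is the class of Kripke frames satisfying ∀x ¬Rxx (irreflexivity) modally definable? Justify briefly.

If a class were modally definable it would be closed under surjective bounded morphisms (Goldblatt–Thomason).
The 4-cycle (worlds s,t,u,v with s→t→u→v→s) is irreflexive, and the map sending every world to a single reflexive point • is a surjective bounded morphism (forth: every edge maps to (•,•); back: every world has a successor). So any modal formula valid on the 4-cycle is also valid on the reflexive point, which is not irreflexive.
Hence irreflexivity is not modally definable.

No — not modally definable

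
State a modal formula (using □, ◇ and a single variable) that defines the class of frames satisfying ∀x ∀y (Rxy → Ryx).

s → □◇s

A defining formula is s → □◇s (the B axiom).
Suppose s→□◇s is valid. Take Rxy and set V(s)={x}. Then s at x, so □◇s at x, so ◇s at y, so some z with Ryz has s; z=x, i.e. Ryx.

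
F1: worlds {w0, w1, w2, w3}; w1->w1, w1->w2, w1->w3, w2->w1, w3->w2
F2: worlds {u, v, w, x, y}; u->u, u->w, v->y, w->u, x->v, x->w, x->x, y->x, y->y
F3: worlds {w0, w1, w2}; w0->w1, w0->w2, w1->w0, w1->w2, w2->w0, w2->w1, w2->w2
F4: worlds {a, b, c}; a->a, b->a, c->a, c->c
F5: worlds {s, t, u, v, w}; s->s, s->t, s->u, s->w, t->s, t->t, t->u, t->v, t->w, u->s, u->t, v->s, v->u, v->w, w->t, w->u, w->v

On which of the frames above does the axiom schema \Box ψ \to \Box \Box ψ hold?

F4

The schema corresponds to transitivity: \forall x \forall y \forall z (Rxy \wedge Ryz \to Rxz).
F1: fails — Rw3w2 and Rw2w1 but not Rw3w1.
F2: fails — Rxw and Rwu but not Rxu.
F3: fails — Rw1w2 and Rw2w1 but not Rw1w1.
F4: satisfies the condition.
F5: fails — Rwt and Rts but not Rws.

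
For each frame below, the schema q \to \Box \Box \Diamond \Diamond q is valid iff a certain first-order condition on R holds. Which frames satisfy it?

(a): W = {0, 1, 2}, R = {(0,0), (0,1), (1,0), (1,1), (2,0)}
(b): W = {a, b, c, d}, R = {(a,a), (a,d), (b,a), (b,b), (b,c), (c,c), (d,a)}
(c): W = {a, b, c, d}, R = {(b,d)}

The schema corresponds to a generalized confluence (Geach) condition: \forall x \forall z (x R^2 z \to \exists w (x = w \wedge z R^2 w)).
(a): fails — 2R²0 but no w with 2=w and 0R²w.
(b): fails — bR²a but no w with b=w and aR²w.
(c): ✓.

(c)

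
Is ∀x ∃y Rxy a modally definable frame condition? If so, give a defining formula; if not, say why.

Definable; □p → ◇p defines it

This is a Sahlqvist condition; the D axiom □p → ◇p defines it.
Suppose □p→◇p is valid. At any x set V(p)=W. Then □p at x, so ◇p at x, so x has a successor.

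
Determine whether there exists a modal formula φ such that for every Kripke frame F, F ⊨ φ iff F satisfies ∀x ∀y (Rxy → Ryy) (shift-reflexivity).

This is a Sahlqvist condition; the T□ axiom □(□q → q) defines it.
Suppose □(□q→q) is valid. Take Rxy and set V(q)={w : Ryw}. Then at y, □q holds; since □(□q→q) at x, □q→q at y, so q at y, i.e. Ryy.

Yes — defined by □(□q → q)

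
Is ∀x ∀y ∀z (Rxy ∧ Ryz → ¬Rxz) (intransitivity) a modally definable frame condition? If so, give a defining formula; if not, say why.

Any modally definable frame class is closed under surjective bounded morphisms.
The 3-cycle (worlds w0,w1,w2 with w0→w1→w2→w0) is intransitive. Mapping every world to a single reflexive point • is a surjective bounded morphism; the reflexive point is not intransitive (R••∧R•• but R••).
So no modal formula (or set of formulas) defines exactly the intransitive frames.

Not definable by any modal formula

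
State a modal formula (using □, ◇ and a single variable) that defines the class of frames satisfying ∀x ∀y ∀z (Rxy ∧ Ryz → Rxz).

The condition is transitivity. The 4 schema □r → □□r defines it.
Suppose □r→□□r is valid. Take Rxy, Ryz and set V(r)={w : Rxw}. Then □r at x, so □□r at x, so □r at y, so r at z, i.e. Rxz.

□r → □□r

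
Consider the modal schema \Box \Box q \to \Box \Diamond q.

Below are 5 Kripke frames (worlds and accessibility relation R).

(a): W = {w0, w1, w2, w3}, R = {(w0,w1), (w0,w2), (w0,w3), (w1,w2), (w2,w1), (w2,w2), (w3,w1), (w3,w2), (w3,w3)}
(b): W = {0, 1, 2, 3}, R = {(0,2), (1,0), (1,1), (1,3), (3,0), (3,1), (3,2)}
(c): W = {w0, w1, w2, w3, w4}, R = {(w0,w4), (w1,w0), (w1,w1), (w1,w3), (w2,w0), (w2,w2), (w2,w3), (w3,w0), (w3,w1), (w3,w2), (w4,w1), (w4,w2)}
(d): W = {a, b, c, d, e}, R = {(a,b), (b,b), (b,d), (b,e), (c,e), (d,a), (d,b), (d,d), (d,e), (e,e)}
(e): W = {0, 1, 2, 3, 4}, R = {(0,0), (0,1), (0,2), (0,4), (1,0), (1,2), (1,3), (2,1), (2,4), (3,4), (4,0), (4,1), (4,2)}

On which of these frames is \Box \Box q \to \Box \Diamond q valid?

The schema corresponds to a generalized confluence (Geach) condition: \forall x \forall z (xRz \to \exists w (x R^2 w \wedge zRw)).
(a): ✓.
(b): fails — 0R2 but no w with 0R²w and 2Rw.
(c): ✓.
(d): ✓.
(e): ✓.
Valid on: (a), (c), (d), (e).

(a), (c), (d), (e)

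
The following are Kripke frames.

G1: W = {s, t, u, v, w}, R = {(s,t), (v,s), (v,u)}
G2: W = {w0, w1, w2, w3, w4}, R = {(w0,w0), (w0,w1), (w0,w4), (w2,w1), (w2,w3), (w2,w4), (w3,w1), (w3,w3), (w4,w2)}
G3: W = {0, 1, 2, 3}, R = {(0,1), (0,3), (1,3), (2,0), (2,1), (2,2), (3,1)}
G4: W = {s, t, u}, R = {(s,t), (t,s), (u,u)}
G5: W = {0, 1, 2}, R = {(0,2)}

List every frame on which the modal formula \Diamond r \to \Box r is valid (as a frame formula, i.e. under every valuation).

G4, G5

The schema corresponds to partial functionality: \forall x \forall y \forall z (Rxy \wedge Rxz \to y = z).
G1: fails — v sees both s and u.
G2: fails — w0 sees both w0 and w1.
G3: fails — 0 sees both 1 and 3.
G4: ✓.
G5: ✓.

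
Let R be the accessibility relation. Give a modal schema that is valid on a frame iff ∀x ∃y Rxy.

□r → ◇r

The condition is seriality. The D schema □r → ◇r defines it.
Suppose □r→◇r is valid. At any x set V(r)=W. Then □r at x, so ◇r at x, so x has a successor.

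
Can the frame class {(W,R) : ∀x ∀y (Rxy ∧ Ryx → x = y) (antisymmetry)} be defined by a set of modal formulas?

Not modally definable

Modal frame validity is preserved under surjective bounded morphisms.
The 6-cycle (worlds a,b,c,d,e,f with a→b→c→d→e→f→a) is antisymmetric. Sending even-indexed worlds to s and odd-indexed worlds to t is a surjective bounded morphism onto the two-world frame with s↔t, which is not antisymmetric.
So no modal formula (or set of formulas) defines exactly the antisymmetric frames.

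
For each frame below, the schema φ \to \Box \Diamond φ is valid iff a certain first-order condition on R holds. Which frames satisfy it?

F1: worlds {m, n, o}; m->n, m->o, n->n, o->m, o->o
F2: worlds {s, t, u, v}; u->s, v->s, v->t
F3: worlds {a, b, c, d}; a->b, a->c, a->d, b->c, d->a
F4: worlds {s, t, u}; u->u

F4

This is the axiom for symmetry; its first-order frame correspondent is \forall x \forall y (Rxy \to Ryx).
F1: fails — Rmn but not Rnm.
F2: fails — Rus but not Rsu.
F3: fails — Rbc but not Rcb.
F4: satisfies the condition.
Valid on: F4.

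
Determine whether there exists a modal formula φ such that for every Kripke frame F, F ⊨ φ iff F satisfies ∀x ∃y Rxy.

The condition is seriality. A defining modal formula is □q → ◇q.
Suppose □q→◇q is valid. At any x set V(q)=W. Then □q at x, so ◇q at x, so x has a successor.

Definable; □q → ◇q defines it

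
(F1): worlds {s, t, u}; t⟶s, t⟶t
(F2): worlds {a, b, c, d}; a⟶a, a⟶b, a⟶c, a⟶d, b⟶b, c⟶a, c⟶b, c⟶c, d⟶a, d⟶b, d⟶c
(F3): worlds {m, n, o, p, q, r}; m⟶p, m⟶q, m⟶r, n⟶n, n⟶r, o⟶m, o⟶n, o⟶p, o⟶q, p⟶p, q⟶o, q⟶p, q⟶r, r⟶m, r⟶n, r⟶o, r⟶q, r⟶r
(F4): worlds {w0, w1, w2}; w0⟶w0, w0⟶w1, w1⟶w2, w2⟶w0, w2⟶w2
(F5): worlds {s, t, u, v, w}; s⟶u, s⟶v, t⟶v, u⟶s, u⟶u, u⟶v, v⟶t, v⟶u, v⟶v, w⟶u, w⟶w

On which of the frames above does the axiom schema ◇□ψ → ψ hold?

This is the axiom for symmetry; its first-order frame correspondent is ∀x ∀y (Rxy → Ryx).
(F1): fails — Rts but not Rst.
(F2): fails — Rdc but not Rcd.
(F3): fails — Rom but not Rmo.
(F4): fails — Rw1w2 but not Rw2w1.
(F5): fails — Rwu but not Ruw.
Valid on no frame.

none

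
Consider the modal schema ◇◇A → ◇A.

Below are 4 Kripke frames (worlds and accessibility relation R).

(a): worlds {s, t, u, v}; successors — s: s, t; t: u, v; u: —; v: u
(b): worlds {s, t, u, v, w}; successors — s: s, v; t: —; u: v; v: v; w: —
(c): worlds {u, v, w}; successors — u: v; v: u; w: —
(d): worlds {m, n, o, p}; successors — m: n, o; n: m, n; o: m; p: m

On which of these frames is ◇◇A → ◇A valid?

(b)

The schema corresponds to transitivity: ∀x ∀y ∀z (Rxy ∧ Ryz → Rxz).
(a): fails — Rst and Rtv but not Rsv.
(b): holds.
(c): fails — Ruv and Rvu but not Ruu.
(d): fails — Rom and Rmo but not Roo.
Valid on: (b).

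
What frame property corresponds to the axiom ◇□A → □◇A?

This is the .2 axiom.
Its frame correspondent is convergence — ∀x ∀y ∀z (Rxy ∧ Rxz → ∃w (Ryw ∧ Rzw)).

convergence: ∀x ∀y ∀z (Rxy ∧ Rxz → ∃w (Ryw ∧ Rzw))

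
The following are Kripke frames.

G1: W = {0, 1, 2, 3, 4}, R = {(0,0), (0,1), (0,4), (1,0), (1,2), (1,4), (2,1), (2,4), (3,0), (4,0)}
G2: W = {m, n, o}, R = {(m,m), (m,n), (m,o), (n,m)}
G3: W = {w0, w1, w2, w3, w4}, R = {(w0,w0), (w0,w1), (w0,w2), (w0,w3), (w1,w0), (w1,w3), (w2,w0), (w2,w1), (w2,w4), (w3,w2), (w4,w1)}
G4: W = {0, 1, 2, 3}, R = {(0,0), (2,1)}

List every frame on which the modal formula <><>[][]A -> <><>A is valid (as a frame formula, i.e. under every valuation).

Frame correspondent (Sahlqvist): forall x forall y (x R^2 y -> exists w (y R^2 w & x R^2 w)) — i.e. a generalized confluence (Geach) condition.
G1: satisfies the condition.
G2: fails — mR²o but no w with oR²w and mR²w.
G3: satisfies the condition.
G4: satisfies the condition.

G1, G3, G4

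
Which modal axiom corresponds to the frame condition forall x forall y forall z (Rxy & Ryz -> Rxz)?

A defining formula is □p → □□p (the 4 axiom).
Suppose □p→□□p is valid. Take Rxy, Ryz and set V(p)={w : Rxw}. Then □p at x, so □□p at x, so □p at y, so p at z, i.e. Rxz.

□p → □□p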